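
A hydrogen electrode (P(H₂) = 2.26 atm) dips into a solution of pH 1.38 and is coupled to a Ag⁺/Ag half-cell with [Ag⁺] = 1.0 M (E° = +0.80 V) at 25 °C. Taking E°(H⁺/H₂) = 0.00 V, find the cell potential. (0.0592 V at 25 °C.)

The Ag⁺/Ag couple is the cathode, so E°_cell = 0.80 V; n = 2.
[H⁺] = 10^(−1.38) = 0.042 M, and Q = [H⁺]^2 / ([Ag⁺]^2·P(H₂)) = 7.69 × 10^-4.
E = E° − (0.0592/2) log Q = 0.80 − (0.0592/2)(-3.114) = 0.892 V.

0.89 V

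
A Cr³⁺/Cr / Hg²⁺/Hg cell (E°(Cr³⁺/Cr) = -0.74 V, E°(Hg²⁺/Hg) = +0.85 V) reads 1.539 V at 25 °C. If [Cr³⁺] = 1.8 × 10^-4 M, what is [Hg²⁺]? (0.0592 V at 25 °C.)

6 × 10^-5 M

From the Nernst equation, log Q = n(E° − E)/0.0592 = 6(1.59 − 1.539)/0.0592 = 5.169, so Q = 1.48 × 10^5.
With Q = [Cr³⁺]^2/[Hg²⁺]^3 and the known concentrations, [Hg²⁺]^3 in the denominator gives [Hg²⁺] = 6 × 10^-5 M.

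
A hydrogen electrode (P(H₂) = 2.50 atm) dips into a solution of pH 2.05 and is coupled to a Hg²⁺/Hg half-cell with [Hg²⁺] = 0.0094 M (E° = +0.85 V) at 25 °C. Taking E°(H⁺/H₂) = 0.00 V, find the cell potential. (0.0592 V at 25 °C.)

0.92 V

The Hg²⁺/Hg couple is the cathode, so E°_cell = 0.85 V; n = 2.
[H⁺] = 10^(−2.05) = 0.0089 M, and Q = [H⁺]^2 / ([Hg²⁺]·P(H₂)) = 0.00338.
E = E° − (0.0592/2) log Q = 0.85 − (0.0592/2)(-2.471) = 0.923 V.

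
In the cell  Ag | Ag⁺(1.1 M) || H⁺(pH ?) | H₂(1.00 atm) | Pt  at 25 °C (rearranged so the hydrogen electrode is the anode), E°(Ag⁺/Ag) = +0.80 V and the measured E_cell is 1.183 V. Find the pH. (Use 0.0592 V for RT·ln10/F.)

E°_cell = 0.80 V and n = 2.
log Q = n(E° − E)/0.0592 = 2×(0.80 − 1.183)/0.0592 = -12.939.
With Q = [H⁺]^2 / ([Ag⁺]^2·P(H₂)), solving for [H⁺] gives log[H⁺] = -6.428, so pH = 6.43.

pH = 6.43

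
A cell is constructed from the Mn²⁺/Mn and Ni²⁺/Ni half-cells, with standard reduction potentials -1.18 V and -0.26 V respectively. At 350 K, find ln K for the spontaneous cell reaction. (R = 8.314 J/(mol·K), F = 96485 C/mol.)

E°_cell = -0.26 − (-1.18) = 0.92 V, with n = 2 electrons transferred.
At equilibrium E = 0, so the Nernst equation gives ln K = nFE°/RT = (2)(96485)(0.92)/((8.314)(350)) = 61.01.

ln K = 61.0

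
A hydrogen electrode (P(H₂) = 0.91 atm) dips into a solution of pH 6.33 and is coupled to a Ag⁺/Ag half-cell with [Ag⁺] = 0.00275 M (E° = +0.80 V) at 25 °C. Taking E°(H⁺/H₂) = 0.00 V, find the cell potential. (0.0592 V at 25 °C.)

1.02 V

The Ag⁺/Ag couple is the cathode, so E°_cell = 0.80 V; n = 2.
[H⁺] = 10^(−6.33) = 4.7 × 10^-7 M, and Q = [H⁺]^2 / ([Ag⁺]^2·P(H₂)) = 3.18 × 10^-8.
E = E° − (0.0592/2) log Q = 0.80 − (0.0592/2)(-7.498) = 1.022 V.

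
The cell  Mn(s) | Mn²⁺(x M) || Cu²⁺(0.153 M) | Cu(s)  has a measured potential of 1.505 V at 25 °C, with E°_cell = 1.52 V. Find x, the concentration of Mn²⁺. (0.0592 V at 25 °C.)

From the Nernst equation, log Q = n(E° − E)/0.0592 = 2(1.52 − 1.505)/0.0592 = 0.507, so Q = 3.21.
With Q = [Mn²⁺]/[Cu²⁺] and the known concentrations, [Mn²⁺] in the numerator gives [Mn²⁺] = 0.49 M.

0.49 M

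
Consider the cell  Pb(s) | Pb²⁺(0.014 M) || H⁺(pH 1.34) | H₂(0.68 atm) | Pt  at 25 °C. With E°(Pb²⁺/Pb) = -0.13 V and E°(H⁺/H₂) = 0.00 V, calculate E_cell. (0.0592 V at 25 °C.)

0.11 V

The hydrogen couple is the cathode, so E°_cell = 0.13 V; n = 2.
[H⁺] = 10^(−1.34) = 0.046 M, and Q = [Pb²⁺]·P(H₂) / [H⁺]^2 = 4.56.
E = E° − (0.0592/2) log Q = 0.13 − (0.0592/2)(0.659) = 0.110 V.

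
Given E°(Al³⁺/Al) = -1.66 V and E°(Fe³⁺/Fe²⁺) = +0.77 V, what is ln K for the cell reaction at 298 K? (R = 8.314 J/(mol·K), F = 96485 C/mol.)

E°_cell = +0.77 − (-1.66) = 2.43 V, with n = 3 electrons transferred.
At equilibrium E = 0, so the Nernst equation gives ln K = nFE°/RT = (3)(96485)(2.43)/((8.314)(298)) = 283.90.

ln K = 283.9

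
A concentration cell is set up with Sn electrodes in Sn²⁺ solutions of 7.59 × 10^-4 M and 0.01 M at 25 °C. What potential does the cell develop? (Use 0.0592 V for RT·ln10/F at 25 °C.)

0.033 V

Both half-cells are Sn²⁺/Sn, so E°_cell = 0. The concentrated side is the cathode; the cell reaction moves Sn²⁺ from high to low concentration with n = 2.
Q = [Sn²⁺]_dilute/[Sn²⁺]_conc = 7.59 × 10^-4/0.01 = 0.0759.
E = 0 − (0.0592/2) log Q = −(0.0592/2)(-1.120) = 0.0332 V.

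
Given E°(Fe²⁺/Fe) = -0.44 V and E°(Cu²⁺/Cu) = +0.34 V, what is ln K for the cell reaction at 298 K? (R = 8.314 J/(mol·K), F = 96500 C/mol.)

E°_cell = +0.34 − (-0.44) = 0.78 V, with n = 2 electrons transferred.
At equilibrium E = 0, so the Nernst equation gives ln K = nFE°/RT = (2)(96500)(0.78)/((8.314)(298)) = 60.76.

ln K = 60.8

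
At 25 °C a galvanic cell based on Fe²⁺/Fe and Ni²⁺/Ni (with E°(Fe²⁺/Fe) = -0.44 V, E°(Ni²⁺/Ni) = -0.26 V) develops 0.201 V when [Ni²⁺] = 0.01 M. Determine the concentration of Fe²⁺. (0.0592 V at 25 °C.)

From the Nernst equation, log Q = n(E° − E)/0.0592 = 2(0.18 − 0.201)/0.0592 = -0.709, so Q = 0.195.
With Q = [Fe²⁺]/[Ni²⁺] and the known concentrations, [Fe²⁺] in the numerator gives [Fe²⁺] = 0.002 M.

0.002 M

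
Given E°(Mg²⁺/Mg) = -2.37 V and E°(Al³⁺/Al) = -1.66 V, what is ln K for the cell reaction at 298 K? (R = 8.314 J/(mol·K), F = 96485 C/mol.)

ln K = 165.9

E°_cell = -1.66 − (-2.37) = 0.71 V, with n = 6 electrons transferred.
At equilibrium E = 0, so the Nernst equation gives ln K = nFE°/RT = (6)(96485)(0.71)/((8.314)(298)) = 165.90.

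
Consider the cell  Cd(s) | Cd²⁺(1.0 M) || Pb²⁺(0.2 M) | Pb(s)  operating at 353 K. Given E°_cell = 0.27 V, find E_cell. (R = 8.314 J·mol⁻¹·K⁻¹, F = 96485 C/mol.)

Balancing electrons gives n = 2; the reaction quotient is Q = [Cd²⁺]/[Pb²⁺] = 5.00.
E = E° − (RT/nF) ln Q = 0.27 − (8.314×353)/(2×96485) × (1.609) = 0.270 − 0.024 = 0.246 V.

0.246 V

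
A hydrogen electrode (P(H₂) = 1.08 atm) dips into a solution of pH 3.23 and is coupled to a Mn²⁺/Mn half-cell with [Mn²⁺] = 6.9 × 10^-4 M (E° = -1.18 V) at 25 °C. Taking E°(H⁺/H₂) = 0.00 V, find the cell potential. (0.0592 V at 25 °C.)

1.08 V

The hydrogen couple is the cathode, so E°_cell = 1.18 V; n = 2.
[H⁺] = 10^(−3.23) = 5.9 × 10^-4 M, and Q = [Mn²⁺]·P(H₂) / [H⁺]^2 = 2150.
E = E° − (0.0592/2) log Q = 1.18 − (0.0592/2)(3.332) = 1.081 V.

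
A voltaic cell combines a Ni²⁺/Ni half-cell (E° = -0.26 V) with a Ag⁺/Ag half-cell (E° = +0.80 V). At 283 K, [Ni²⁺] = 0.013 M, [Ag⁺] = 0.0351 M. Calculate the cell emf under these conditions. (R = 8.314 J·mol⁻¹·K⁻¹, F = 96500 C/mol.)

The Ag⁺/Ag couple has the higher reduction potential and acts as the cathode, so E°_cell = +0.80 − (-0.26) = 1.06 V.
Balancing electrons gives n = 2; the reaction quotient is Q = [Ni²⁺]/[Ag⁺]^2 = 10.6.
E = E° − (RT/nF) ln Q = 1.06 − (8.314×283)/(2×96500) × (2.356) = 1.060 − 0.029 = 1.031 V.

1.03 V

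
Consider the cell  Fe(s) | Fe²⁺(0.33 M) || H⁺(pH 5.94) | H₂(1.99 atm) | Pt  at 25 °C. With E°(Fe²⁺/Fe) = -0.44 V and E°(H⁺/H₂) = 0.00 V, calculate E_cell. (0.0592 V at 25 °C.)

The hydrogen couple is the cathode, so E°_cell = 0.44 V; n = 2.
[H⁺] = 10^(−5.94) = 1.1 × 10^-6 M, and Q = [Fe²⁺]·P(H₂) / [H⁺]^2 = 4.98 × 10^11.
E = E° − (0.0592/2) log Q = 0.44 − (0.0592/2)(11.697) = 0.094 V.

0.094 V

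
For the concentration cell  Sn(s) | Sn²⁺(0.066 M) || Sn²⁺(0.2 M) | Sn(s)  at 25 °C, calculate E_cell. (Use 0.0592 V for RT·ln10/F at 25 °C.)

0.014 V

Both half-cells are Sn²⁺/Sn, so E°_cell = 0. The concentrated side is the cathode; the cell reaction moves Sn²⁺ from high to low concentration with n = 2.
Q = [Sn²⁺]_dilute/[Sn²⁺]_conc = 0.066/0.2 = 0.330.
E = 0 − (0.0592/2) log Q = −(0.0592/2)(-0.481) = 0.0142 V.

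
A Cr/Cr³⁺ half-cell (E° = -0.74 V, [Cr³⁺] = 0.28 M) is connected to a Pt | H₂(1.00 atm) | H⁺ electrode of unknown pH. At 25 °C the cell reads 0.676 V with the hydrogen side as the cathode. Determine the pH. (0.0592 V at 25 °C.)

pH = 1.27

E°_cell = 0.74 V and n = 6.
log Q = n(E° − E)/0.0592 = 6×(0.74 − 0.676)/0.0592 = 6.486.
With Q = [Cr³⁺]^2·P(H₂)^3 / [H⁺]^6, solving for [H⁺] gives log[H⁺] = -1.265, so pH = 1.27.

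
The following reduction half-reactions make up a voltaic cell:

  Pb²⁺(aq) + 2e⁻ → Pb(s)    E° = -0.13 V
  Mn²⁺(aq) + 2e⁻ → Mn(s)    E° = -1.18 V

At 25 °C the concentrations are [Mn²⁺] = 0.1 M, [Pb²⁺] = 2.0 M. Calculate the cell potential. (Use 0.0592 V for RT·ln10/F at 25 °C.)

1.09 V

The Pb²⁺/Pb couple has the higher reduction potential and acts as the cathode, so E°_cell = -0.13 − (-1.18) = 1.05 V.
Balancing electrons gives n = 2; the reaction quotient is Q = [Mn²⁺]/[Pb²⁺] = 0.0500.
At 25 °C, E = E° − (0.0592/n) log Q = 1.05 − (0.0592/2)(-1.301) = 1.050 + 0.039 = 1.089 V.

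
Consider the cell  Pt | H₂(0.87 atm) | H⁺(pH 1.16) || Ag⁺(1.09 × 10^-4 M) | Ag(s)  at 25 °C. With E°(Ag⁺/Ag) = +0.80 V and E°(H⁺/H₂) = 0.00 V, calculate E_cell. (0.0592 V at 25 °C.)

The Ag⁺/Ag couple is the cathode, so E°_cell = 0.80 V; n = 2.
[H⁺] = 10^(−1.16) = 0.069 M, and Q = [H⁺]^2 / ([Ag⁺]^2·P(H₂)) = 4.63 × 10^5.
E = E° − (0.0592/2) log Q = 0.80 − (0.0592/2)(5.666) = 0.632 V.

0.63 V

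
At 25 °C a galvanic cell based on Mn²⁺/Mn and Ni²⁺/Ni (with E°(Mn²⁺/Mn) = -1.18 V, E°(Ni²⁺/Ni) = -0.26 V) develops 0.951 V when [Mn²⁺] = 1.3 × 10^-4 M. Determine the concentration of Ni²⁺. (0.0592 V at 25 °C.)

0.0014 M

From the Nernst equation, log Q = n(E° − E)/0.0592 = 2(0.92 − 0.951)/0.0592 = -1.047, so Q = 0.0897.
With Q = [Mn²⁺]/[Ni²⁺] and the known concentrations, [Ni²⁺] in the denominator gives [Ni²⁺] = 0.0014 M.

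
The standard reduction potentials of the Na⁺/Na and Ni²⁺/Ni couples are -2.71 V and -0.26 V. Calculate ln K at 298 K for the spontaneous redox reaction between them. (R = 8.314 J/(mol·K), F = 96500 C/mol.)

ln K = 190.9

E°_cell = -0.26 − (-2.71) = 2.45 V, with n = 2 electrons transferred.
At equilibrium E = 0, so the Nernst equation gives ln K = nFE°/RT = (2)(96500)(2.45)/((8.314)(298)) = 190.85.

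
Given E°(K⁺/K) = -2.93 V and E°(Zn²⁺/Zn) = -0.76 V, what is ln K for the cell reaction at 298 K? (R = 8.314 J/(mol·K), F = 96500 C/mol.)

E°_cell = -0.76 − (-2.93) = 2.17 V, with n = 2 electrons transferred.
At equilibrium E = 0, so the Nernst equation gives ln K = nFE°/RT = (2)(96500)(2.17)/((8.314)(298)) = 169.04.

ln K = 169.0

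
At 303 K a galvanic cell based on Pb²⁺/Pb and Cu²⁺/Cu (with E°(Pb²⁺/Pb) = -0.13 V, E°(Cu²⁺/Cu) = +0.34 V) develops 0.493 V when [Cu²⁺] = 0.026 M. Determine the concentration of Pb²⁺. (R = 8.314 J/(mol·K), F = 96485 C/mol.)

0.0045 M

From the Nernst equation, ln Q = nF(E° − E)/RT = 2×96485×(0.47 − 0.493)/(8.314×303) = -1.762, so Q = 0.172.
With Q = [Pb²⁺]/[Cu²⁺] and the known concentrations, [Pb²⁺] in the numerator gives [Pb²⁺] = 0.0045 M.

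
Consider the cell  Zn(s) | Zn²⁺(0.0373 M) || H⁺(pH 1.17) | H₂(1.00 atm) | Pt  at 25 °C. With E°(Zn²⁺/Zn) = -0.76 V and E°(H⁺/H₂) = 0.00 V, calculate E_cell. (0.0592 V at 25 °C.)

0.73 V

The hydrogen couple is the cathode, so E°_cell = 0.76 V; n = 2.
[H⁺] = 10^(−1.17) = 0.068 M, and Q = [Zn²⁺]·P(H₂) / [H⁺]^2 = 8.16.
E = E° − (0.0592/2) log Q = 0.76 − (0.0592/2)(0.912) = 0.733 V.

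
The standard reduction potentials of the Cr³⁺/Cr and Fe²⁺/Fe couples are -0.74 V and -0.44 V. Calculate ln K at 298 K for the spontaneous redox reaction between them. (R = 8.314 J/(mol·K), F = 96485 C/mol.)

E°_cell = -0.44 − (-0.74) = 0.30 V, with n = 6 electrons transferred.
At equilibrium E = 0, so the Nernst equation gives ln K = nFE°/RT = (6)(96485)(0.30)/((8.314)(298)) = 70.10.

ln K = 70.1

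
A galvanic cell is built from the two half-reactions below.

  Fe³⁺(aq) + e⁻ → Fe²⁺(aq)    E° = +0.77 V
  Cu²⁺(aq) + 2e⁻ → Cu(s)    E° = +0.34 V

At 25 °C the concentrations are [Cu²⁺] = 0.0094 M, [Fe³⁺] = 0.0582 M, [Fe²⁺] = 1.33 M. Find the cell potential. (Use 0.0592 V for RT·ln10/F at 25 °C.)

0.410 V

The Fe³⁺/Fe²⁺ couple has the higher reduction potential and acts as the cathode, so E°_cell = +0.77 − (+0.34) = 0.43 V.
Balancing electrons gives n = 2; the reaction quotient is Q = [Cu²⁺]·[Fe²⁺]^2/[Fe³⁺]^2 = 4.91.
At 25 °C, E = E° − (0.0592/n) log Q = 0.43 − (0.0592/2)(0.691) = 0.430 − 0.020 = 0.410 V.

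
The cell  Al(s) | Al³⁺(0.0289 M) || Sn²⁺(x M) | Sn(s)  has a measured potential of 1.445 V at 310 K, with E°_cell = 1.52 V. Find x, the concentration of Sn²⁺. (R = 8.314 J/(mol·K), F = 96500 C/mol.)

3.4 × 10^-4 M

From the Nernst equation, ln Q = nF(E° − E)/RT = 6×96500×(1.52 − 1.445)/(8.314×310) = 16.849, so Q = 2.08 × 10^7.
With Q = [Al³⁺]^2/[Sn²⁺]^3 and the known concentrations, [Sn²⁺]^3 in the denominator gives [Sn²⁺] = 3.4 × 10^-4 M.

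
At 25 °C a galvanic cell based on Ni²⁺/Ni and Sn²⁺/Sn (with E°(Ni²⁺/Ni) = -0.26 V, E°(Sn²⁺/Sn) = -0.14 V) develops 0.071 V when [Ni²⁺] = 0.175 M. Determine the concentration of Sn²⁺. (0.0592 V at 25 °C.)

From the Nernst equation, log Q = n(E° − E)/0.0592 = 2(0.12 − 0.071)/0.0592 = 1.655, so Q = 45.2.
With Q = [Ni²⁺]/[Sn²⁺] and the known concentrations, [Sn²⁺] in the denominator gives [Sn²⁺] = 0.0039 M.

0.0039 M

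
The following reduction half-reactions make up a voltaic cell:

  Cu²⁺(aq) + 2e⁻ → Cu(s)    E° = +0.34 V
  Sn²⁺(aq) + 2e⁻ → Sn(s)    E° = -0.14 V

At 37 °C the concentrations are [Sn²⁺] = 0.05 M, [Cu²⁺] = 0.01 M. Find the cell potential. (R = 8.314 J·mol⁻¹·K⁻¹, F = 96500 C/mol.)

The Cu²⁺/Cu couple has the higher reduction potential and acts as the cathode, so E°_cell = +0.34 − (-0.14) = 0.48 V.
Balancing electrons gives n = 2; the reaction quotient is Q = [Sn²⁺]/[Cu²⁺] = 5.00.
E = E° − (RT/nF) ln Q = 0.48 − (8.314×310)/(2×96500) × (1.609) = 0.480 − 0.021 = 0.459 V.

0.459 V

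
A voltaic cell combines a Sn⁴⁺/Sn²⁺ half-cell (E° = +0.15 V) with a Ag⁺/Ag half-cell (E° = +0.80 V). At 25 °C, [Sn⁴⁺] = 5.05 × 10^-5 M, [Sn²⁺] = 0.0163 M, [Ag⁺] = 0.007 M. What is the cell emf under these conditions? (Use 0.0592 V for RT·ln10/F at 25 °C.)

The Ag⁺/Ag couple has the higher reduction potential and acts as the cathode, so E°_cell = +0.80 − (+0.15) = 0.65 V.
Balancing electrons gives n = 2; the reaction quotient is Q = [Sn⁴⁺]/([Sn²⁺]·[Ag⁺]^2) = 63.2.
At 25 °C, E = E° − (0.0592/n) log Q = 0.65 − (0.0592/2)(1.801) = 0.650 − 0.053 = 0.597 V.

0.597 V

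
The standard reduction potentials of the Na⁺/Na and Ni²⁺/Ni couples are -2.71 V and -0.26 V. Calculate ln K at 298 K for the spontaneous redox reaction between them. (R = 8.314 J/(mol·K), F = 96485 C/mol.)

E°_cell = -0.26 − (-2.71) = 2.45 V, with n = 2 electrons transferred.
At equilibrium E = 0, so the Nernst equation gives ln K = nFE°/RT = (2)(96485)(2.45)/((8.314)(298)) = 190.82.

ln K = 190.8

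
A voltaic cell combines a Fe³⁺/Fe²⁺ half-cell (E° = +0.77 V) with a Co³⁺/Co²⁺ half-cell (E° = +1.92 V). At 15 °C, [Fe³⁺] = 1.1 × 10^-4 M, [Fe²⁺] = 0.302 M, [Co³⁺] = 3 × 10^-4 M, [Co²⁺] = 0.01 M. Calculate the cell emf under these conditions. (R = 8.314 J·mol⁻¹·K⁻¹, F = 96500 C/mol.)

The Co³⁺/Co²⁺ couple has the higher reduction potential and acts as the cathode, so E°_cell = +1.92 − (+0.77) = 1.15 V.
Balancing electrons gives n = 1; the reaction quotient is Q = [Fe³⁺]·[Co²⁺]/([Fe²⁺]·[Co³⁺]) = 0.0121.
E = E° − (RT/nF) ln Q = 1.15 − (8.314×288)/(1×96500) × (-4.411) = 1.150 + 0.109 = 1.259 V.

1.26 V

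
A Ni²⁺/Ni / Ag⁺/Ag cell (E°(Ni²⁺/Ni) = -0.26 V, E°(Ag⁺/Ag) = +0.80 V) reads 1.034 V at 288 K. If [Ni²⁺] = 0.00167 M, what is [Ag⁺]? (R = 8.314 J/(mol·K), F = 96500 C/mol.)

0.014 M

From the Nernst equation, ln Q = nF(E° − E)/RT = 2×96500×(1.06 − 1.034)/(8.314×288) = 2.096, so Q = 8.13.
With Q = [Ni²⁺]/[Ag⁺]^2 and the known concentrations, [Ag⁺]^2 in the denominator gives [Ag⁺] = 0.014 M.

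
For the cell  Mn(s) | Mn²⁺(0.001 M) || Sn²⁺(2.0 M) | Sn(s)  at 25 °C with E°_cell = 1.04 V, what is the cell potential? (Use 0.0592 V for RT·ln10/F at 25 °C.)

1.14 V

Balancing electrons gives n = 2; the reaction quotient is Q = [Mn²⁺]/[Sn²⁺] = 5 × 10^-4.
At 25 °C, E = E° − (0.0592/n) log Q = 1.04 − (0.0592/2)(-3.301) = 1.040 + 0.098 = 1.138 V.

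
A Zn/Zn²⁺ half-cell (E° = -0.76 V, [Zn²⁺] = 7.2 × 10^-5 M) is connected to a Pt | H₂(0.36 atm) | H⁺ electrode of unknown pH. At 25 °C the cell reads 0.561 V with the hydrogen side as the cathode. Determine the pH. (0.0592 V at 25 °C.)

E°_cell = 0.76 V and n = 2.
log Q = n(E° − E)/0.0592 = 2×(0.76 − 0.561)/0.0592 = 6.723.
With Q = [Zn²⁺]·P(H₂) / [H⁺]^2, solving for [H⁺] gives log[H⁺] = -5.655, so pH = 5.65.

pH = 5.65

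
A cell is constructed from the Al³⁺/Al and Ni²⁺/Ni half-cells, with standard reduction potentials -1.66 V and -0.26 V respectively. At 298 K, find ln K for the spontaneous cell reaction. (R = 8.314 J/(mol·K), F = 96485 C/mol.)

E°_cell = -0.26 − (-1.66) = 1.40 V, with n = 6 electrons transferred.
At equilibrium E = 0, so the Nernst equation gives ln K = nFE°/RT = (6)(96485)(1.40)/((8.314)(298)) = 327.12.

ln K = 327.1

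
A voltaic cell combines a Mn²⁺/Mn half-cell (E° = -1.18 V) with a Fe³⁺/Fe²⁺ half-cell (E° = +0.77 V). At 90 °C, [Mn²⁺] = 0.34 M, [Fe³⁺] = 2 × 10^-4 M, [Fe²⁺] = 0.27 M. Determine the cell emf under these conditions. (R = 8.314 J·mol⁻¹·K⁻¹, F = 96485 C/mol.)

1.74 V

The Fe³⁺/Fe²⁺ couple has the higher reduction potential and acts as the cathode, so E°_cell = +0.77 − (-1.18) = 1.95 V.
Balancing electrons gives n = 2; the reaction quotient is Q = [Mn²⁺]·[Fe²⁺]^2/[Fe³⁺]^2 = 6.2 × 10^5.
E = E° − (RT/nF) ln Q = 1.95 − (8.314×363)/(2×96485) × (13.337) = 1.950 − 0.209 = 1.741 V.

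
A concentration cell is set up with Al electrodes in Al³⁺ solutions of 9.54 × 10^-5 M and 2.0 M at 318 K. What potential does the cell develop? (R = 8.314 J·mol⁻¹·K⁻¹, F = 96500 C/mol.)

0.091 V

Both half-cells are Al³⁺/Al, so E°_cell = 0. The concentrated side is the cathode; the cell reaction moves Al³⁺ from high to low concentration with n = 3.
Q = [Al³⁺]_dilute/[Al³⁺]_conc = 9.54 × 10^-5/2.0 = 4.77 × 10^-5.
E = 0 − (RT/nF) ln Q = −((8.314×318)/(3×96500))(-9.951) = 0.0909 V.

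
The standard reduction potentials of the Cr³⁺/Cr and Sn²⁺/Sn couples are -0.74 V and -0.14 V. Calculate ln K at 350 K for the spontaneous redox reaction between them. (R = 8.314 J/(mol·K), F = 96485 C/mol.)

E°_cell = -0.14 − (-0.74) = 0.60 V, with n = 6 electrons transferred.
At equilibrium E = 0, so the Nernst equation gives ln K = nFE°/RT = (6)(96485)(0.60)/((8.314)(350)) = 119.37.

ln K = 119.4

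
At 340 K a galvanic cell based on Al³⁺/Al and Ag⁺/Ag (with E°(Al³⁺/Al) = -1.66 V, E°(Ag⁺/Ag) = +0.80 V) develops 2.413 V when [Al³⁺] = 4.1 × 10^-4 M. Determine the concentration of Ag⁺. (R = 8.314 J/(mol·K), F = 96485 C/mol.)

From the Nernst equation, ln Q = nF(E° − E)/RT = 3×96485×(2.46 − 2.413)/(8.314×340) = 4.813, so Q = 123.
With Q = [Al³⁺]/[Ag⁺]^3 and the known concentrations, [Ag⁺]^3 in the denominator gives [Ag⁺] = 0.015 M.

0.015 M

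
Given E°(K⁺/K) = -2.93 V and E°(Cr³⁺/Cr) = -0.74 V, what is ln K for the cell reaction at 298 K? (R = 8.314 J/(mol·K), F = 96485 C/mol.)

E°_cell = -0.74 − (-2.93) = 2.19 V, with n = 3 electrons transferred.
At equilibrium E = 0, so the Nernst equation gives ln K = nFE°/RT = (3)(96485)(2.19)/((8.314)(298)) = 255.86.

ln K = 255.9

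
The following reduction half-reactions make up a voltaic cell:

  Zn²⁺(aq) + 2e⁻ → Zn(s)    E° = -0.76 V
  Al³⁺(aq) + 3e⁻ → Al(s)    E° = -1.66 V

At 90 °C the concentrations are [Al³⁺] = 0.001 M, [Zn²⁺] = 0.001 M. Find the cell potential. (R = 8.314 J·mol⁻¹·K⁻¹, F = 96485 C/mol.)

0.864 V

The Zn²⁺/Zn couple has the higher reduction potential and acts as the cathode, so E°_cell = -0.76 − (-1.66) = 0.90 V.
Balancing electrons gives n = 6; the reaction quotient is Q = [Al³⁺]^2/[Zn²⁺]^3 = 1000.
E = E° − (RT/nF) ln Q = 0.90 − (8.314×363)/(6×96485) × (6.908) = 0.900 − 0.036 = 0.864 V.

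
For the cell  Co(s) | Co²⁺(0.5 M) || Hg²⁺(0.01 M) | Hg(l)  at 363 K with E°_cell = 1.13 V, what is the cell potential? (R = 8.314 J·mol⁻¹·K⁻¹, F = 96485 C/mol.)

1.07 V

Balancing electrons gives n = 2; the reaction quotient is Q = [Co²⁺]/[Hg²⁺] = 50.0.
E = E° − (RT/nF) ln Q = 1.13 − (8.314×363)/(2×96485) × (3.912) = 1.130 − 0.061 = 1.069 V.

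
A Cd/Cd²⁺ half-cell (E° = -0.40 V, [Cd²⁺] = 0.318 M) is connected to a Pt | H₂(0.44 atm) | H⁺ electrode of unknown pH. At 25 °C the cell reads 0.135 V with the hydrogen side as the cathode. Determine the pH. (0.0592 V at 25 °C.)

E°_cell = 0.40 V and n = 2.
log Q = n(E° − E)/0.0592 = 2×(0.40 − 0.135)/0.0592 = 8.953.
With Q = [Cd²⁺]·P(H₂) / [H⁺]^2, solving for [H⁺] gives log[H⁺] = -4.903, so pH = 4.90.

pH = 4.90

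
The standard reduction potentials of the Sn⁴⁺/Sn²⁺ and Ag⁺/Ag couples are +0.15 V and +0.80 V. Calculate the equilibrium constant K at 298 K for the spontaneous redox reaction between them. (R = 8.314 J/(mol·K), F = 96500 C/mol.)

E°_cell = +0.80 − (+0.15) = 0.65 V, with n = 2 electrons transferred.
At equilibrium E = 0, so the Nernst equation gives ln K = nFE°/RT = (2)(96500)(0.65)/((8.314)(298)) = 50.63.
K = e^50.63 = 9.8 × 10^21.

9.8 × 10^21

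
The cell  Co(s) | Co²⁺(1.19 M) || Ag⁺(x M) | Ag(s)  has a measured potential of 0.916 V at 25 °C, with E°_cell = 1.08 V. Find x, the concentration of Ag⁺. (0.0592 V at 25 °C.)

From the Nernst equation, log Q = n(E° − E)/0.0592 = 2(1.08 − 0.916)/0.0592 = 5.541, so Q = 3.47 × 10^5.
With Q = [Co²⁺]/[Ag⁺]^2 and the known concentrations, [Ag⁺]^2 in the denominator gives [Ag⁺] = 0.0019 M.

0.0019 M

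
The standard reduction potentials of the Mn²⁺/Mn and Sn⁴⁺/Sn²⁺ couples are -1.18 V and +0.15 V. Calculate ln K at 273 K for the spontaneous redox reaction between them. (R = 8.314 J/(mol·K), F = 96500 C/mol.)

E°_cell = +0.15 − (-1.18) = 1.33 V, with n = 2 electrons transferred.
At equilibrium E = 0, so the Nernst equation gives ln K = nFE°/RT = (2)(96500)(1.33)/((8.314)(273)) = 113.09.

ln K = 113.1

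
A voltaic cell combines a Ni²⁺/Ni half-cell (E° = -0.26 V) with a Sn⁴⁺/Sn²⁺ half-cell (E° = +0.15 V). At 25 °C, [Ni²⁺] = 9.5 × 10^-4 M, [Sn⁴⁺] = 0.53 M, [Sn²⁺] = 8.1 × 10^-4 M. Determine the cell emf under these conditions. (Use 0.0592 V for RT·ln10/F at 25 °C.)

0.583 V

The Sn⁴⁺/Sn²⁺ couple has the higher reduction potential and acts as the cathode, so E°_cell = +0.15 − (-0.26) = 0.41 V.
Balancing electrons gives n = 2; the reaction quotient is Q = [Ni²⁺]·[Sn²⁺]/[Sn⁴⁺] = 1.45 × 10^-6.
At 25 °C, E = E° − (0.0592/n) log Q = 0.41 − (0.0592/2)(-5.838) = 0.410 + 0.173 = 0.583 V.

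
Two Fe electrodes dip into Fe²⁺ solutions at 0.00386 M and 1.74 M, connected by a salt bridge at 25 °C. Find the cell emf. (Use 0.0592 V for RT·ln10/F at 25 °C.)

Both half-cells are Fe²⁺/Fe, so E°_cell = 0. The concentrated side is the cathode; the cell reaction moves Fe²⁺ from high to low concentration with n = 2.
Q = [Fe²⁺]_dilute/[Fe²⁺]_conc = 0.00386/1.74 = 0.00222.
E = 0 − (0.0592/2) log Q = −(0.0592/2)(-2.654) = 0.0786 V.

0.079 V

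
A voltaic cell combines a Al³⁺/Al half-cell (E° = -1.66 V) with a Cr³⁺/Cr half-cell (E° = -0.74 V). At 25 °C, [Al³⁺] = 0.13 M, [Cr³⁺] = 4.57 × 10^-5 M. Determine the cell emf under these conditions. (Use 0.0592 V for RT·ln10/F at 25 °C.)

The Cr³⁺/Cr couple has the higher reduction potential and acts as the cathode, so E°_cell = -0.74 − (-1.66) = 0.92 V.
Balancing electrons gives n = 3; the reaction quotient is Q = [Al³⁺]/[Cr³⁺] = 2840.
At 25 °C, E = E° − (0.0592/n) log Q = 0.92 − (0.0592/3)(3.454) = 0.920 − 0.068 = 0.852 V.

0.852 V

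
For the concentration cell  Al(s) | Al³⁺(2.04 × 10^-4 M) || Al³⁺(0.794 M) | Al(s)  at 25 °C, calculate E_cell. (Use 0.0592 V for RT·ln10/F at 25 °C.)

0.071 V

Both half-cells are Al³⁺/Al, so E°_cell = 0. The concentrated side is the cathode; the cell reaction moves Al³⁺ from high to low concentration with n = 3.
Q = [Al³⁺]_dilute/[Al³⁺]_conc = 2.04 × 10^-4/0.794 = 2.57 × 10^-4.
E = 0 − (0.0592/3) log Q = −(0.0592/3)(-3.590) = 0.0708 V.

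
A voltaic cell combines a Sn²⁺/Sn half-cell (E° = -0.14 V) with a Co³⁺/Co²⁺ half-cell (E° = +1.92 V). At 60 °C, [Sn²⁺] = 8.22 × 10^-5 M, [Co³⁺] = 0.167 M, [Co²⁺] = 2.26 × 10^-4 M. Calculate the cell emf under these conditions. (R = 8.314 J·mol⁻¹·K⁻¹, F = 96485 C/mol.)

The Co³⁺/Co²⁺ couple has the higher reduction potential and acts as the cathode, so E°_cell = +1.92 − (-0.14) = 2.06 V.
Balancing electrons gives n = 2; the reaction quotient is Q = [Sn²⁺]·[Co²⁺]^2/[Co³⁺]^2 = 1.51 × 10^-10.
E = E° − (RT/nF) ln Q = 2.06 − (8.314×333)/(2×96485) × (-22.617) = 2.060 + 0.324 = 2.384 V.

2.38 V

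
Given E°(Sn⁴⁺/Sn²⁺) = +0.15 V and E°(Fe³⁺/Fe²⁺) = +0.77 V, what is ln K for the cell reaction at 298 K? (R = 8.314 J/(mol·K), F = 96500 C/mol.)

ln K = 48.3

E°_cell = +0.77 − (+0.15) = 0.62 V, with n = 2 electrons transferred.
At equilibrium E = 0, so the Nernst equation gives ln K = nFE°/RT = (2)(96500)(0.62)/((8.314)(298)) = 48.30.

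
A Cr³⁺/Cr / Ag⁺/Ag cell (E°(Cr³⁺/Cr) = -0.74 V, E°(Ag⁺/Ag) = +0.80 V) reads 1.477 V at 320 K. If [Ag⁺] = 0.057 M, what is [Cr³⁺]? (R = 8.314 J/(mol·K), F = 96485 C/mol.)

From the Nernst equation, ln Q = nF(E° − E)/RT = 3×96485×(1.54 − 1.477)/(8.314×320) = 6.854, so Q = 948.
With Q = [Cr³⁺]/[Ag⁺]^3 and the known concentrations, [Cr³⁺] in the numerator gives [Cr³⁺] = 0.18 M.

0.18 M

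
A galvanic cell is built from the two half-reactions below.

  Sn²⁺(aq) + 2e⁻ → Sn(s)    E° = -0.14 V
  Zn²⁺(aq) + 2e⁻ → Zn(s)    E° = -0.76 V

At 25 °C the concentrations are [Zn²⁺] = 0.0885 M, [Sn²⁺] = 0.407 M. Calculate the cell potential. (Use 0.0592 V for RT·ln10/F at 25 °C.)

The Sn²⁺/Sn couple has the higher reduction potential and acts as the cathode, so E°_cell = -0.14 − (-0.76) = 0.62 V.
Balancing electrons gives n = 2; the reaction quotient is Q = [Zn²⁺]/[Sn²⁺] = 0.217.
At 25 °C, E = E° − (0.0592/n) log Q = 0.62 − (0.0592/2)(-0.663) = 0.620 + 0.020 = 0.640 V.

0.640 V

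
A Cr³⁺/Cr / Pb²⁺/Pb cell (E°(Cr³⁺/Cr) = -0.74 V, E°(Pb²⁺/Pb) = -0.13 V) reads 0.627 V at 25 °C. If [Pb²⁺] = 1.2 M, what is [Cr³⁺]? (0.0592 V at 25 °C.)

0.18 M

From the Nernst equation, log Q = n(E° − E)/0.0592 = 6(0.61 − 0.627)/0.0592 = -1.723, so Q = 0.0189.
With Q = [Cr³⁺]^2/[Pb²⁺]^3 and the known concentrations, [Cr³⁺]^2 in the numerator gives [Cr³⁺] = 0.18 M.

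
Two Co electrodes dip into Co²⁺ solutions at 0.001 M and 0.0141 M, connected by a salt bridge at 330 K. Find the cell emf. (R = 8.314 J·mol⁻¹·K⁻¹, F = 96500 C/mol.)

0.038 V

Both half-cells are Co²⁺/Co, so E°_cell = 0. The concentrated side is the cathode; the cell reaction moves Co²⁺ from high to low concentration with n = 2.
Q = [Co²⁺]_dilute/[Co²⁺]_conc = 0.001/0.0141 = 0.0709.
E = 0 − (RT/nF) ln Q = −((8.314×330)/(2×96500))(-2.646) = 0.0376 V.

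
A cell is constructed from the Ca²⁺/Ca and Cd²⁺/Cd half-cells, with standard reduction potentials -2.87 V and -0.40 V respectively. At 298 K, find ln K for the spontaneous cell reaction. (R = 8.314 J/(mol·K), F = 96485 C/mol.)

E°_cell = -0.40 − (-2.87) = 2.47 V, with n = 2 electrons transferred.
At equilibrium E = 0, so the Nernst equation gives ln K = nFE°/RT = (2)(96485)(2.47)/((8.314)(298)) = 192.38.

ln K = 192.4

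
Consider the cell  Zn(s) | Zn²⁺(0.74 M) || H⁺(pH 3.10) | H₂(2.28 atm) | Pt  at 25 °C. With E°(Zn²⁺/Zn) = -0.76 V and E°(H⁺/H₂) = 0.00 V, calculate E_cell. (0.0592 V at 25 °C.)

0.57 V

The hydrogen couple is the cathode, so E°_cell = 0.76 V; n = 2.
[H⁺] = 10^(−3.10) = 7.9 × 10^-4 M, and Q = [Zn²⁺]·P(H₂) / [H⁺]^2 = 2.67 × 10^6.
E = E° − (0.0592/2) log Q = 0.76 − (0.0592/2)(6.427) = 0.570 V.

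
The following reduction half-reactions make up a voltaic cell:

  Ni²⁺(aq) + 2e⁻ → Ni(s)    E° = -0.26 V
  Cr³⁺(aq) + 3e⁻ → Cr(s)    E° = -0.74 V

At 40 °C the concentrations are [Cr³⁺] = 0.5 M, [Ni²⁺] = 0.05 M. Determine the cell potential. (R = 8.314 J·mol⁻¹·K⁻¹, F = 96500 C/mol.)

0.446 V

The Ni²⁺/Ni couple has the higher reduction potential and acts as the cathode, so E°_cell = -0.26 − (-0.74) = 0.48 V.
Balancing electrons gives n = 6; the reaction quotient is Q = [Cr³⁺]^2/[Ni²⁺]^3 = 2000.
E = E° − (RT/nF) ln Q = 0.48 − (8.314×313)/(6×96500) × (7.601) = 0.480 − 0.034 = 0.446 V.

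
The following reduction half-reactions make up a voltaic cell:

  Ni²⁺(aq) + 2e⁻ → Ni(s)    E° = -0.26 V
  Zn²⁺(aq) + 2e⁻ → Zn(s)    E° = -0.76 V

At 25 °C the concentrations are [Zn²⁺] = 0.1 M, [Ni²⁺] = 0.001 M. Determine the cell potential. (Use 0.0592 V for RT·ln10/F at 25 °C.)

0.441 V

The Ni²⁺/Ni couple has the higher reduction potential and acts as the cathode, so E°_cell = -0.26 − (-0.76) = 0.50 V.
Balancing electrons gives n = 2; the reaction quotient is Q = [Zn²⁺]/[Ni²⁺] = 100.
At 25 °C, E = E° − (0.0592/n) log Q = 0.50 − (0.0592/2)(2.000) = 0.500 − 0.059 = 0.441 V.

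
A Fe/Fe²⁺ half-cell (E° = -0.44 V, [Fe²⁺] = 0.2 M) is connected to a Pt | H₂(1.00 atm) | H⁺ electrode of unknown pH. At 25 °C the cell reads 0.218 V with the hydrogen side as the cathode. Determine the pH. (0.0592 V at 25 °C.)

pH = 4.10

E°_cell = 0.44 V and n = 2.
log Q = n(E° − E)/0.0592 = 2×(0.44 − 0.218)/0.0592 = 7.500.
With Q = [Fe²⁺]·P(H₂) / [H⁺]^2, solving for [H⁺] gives log[H⁺] = -4.099, so pH = 4.10.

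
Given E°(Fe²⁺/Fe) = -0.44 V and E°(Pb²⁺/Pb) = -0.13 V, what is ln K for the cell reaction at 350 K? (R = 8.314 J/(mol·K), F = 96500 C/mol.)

E°_cell = -0.13 − (-0.44) = 0.31 V, with n = 2 electrons transferred.
At equilibrium E = 0, so the Nernst equation gives ln K = nFE°/RT = (2)(96500)(0.31)/((8.314)(350)) = 20.56.

ln K = 20.6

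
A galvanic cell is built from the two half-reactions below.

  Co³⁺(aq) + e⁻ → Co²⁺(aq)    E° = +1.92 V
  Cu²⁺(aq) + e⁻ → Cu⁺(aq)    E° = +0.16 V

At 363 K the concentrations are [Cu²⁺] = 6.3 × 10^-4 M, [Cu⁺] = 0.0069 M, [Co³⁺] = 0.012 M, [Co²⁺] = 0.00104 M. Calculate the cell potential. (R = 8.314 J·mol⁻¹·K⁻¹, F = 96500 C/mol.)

1.91 V

The Co³⁺/Co²⁺ couple has the higher reduction potential and acts as the cathode, so E°_cell = +1.92 − (+0.16) = 1.76 V.
Balancing electrons gives n = 1; the reaction quotient is Q = [Cu²⁺]·[Co²⁺]/([Cu⁺]·[Co³⁺]) = 0.00791.
E = E° − (RT/nF) ln Q = 1.76 − (8.314×363)/(1×96500) × (-4.839) = 1.760 + 0.151 = 1.911 V.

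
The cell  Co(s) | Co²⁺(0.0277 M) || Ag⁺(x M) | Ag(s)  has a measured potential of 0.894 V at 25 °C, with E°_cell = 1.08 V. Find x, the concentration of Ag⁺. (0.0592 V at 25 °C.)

From the Nernst equation, log Q = n(E° − E)/0.0592 = 2(1.08 − 0.894)/0.0592 = 6.284, so Q = 1.92 × 10^6.
With Q = [Co²⁺]/[Ag⁺]^2 and the known concentrations, [Ag⁺]^2 in the denominator gives [Ag⁺] = 1.2 × 10^-4 M.

1.2 × 10^-4 M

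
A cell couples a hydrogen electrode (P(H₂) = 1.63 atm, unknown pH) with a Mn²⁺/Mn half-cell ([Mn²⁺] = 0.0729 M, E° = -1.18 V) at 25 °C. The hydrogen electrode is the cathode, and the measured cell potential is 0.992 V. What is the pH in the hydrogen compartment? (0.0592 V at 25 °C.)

E°_cell = 1.18 V and n = 2.
log Q = n(E° − E)/0.0592 = 2×(1.18 − 0.992)/0.0592 = 6.351.
With Q = [Mn²⁺]·P(H₂) / [H⁺]^2, solving for [H⁺] gives log[H⁺] = -3.638, so pH = 3.64.

pH = 3.64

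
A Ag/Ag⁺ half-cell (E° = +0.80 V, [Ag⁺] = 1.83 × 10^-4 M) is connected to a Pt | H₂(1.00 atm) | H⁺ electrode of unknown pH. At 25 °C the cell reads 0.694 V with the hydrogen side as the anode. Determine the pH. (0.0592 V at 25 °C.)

pH = 1.95

E°_cell = 0.80 V and n = 2.
log Q = n(E° − E)/0.0592 = 2×(0.80 − 0.694)/0.0592 = 3.581.
With Q = [H⁺]^2 / ([Ag⁺]^2·P(H₂)), solving for [H⁺] gives log[H⁺] = -1.947, so pH = 1.95.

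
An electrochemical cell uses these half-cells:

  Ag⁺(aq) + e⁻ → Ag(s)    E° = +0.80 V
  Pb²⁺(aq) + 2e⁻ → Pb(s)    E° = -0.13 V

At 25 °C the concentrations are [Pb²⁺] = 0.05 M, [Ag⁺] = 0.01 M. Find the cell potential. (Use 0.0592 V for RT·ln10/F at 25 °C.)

The Ag⁺/Ag couple has the higher reduction potential and acts as the cathode, so E°_cell = +0.80 − (-0.13) = 0.93 V.
Balancing electrons gives n = 2; the reaction quotient is Q = [Pb²⁺]/[Ag⁺]^2 = 500.
At 25 °C, E = E° − (0.0592/n) log Q = 0.93 − (0.0592/2)(2.699) = 0.930 − 0.080 = 0.850 V.

0.850 V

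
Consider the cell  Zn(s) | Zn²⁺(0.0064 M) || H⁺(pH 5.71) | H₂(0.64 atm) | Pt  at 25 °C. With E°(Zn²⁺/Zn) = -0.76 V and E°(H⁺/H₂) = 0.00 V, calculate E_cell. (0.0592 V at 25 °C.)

0.49 V

The hydrogen couple is the cathode, so E°_cell = 0.76 V; n = 2.
[H⁺] = 10^(−5.71) = 1.9 × 10^-6 M, and Q = [Zn²⁺]·P(H₂) / [H⁺]^2 = 1.08 × 10^9.
E = E° − (0.0592/2) log Q = 0.76 − (0.0592/2)(9.032) = 0.493 V.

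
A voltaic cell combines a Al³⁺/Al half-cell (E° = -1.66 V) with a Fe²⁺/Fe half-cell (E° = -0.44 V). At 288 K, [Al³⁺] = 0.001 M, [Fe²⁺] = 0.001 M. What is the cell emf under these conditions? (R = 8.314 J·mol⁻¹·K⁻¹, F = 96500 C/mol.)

The Fe²⁺/Fe couple has the higher reduction potential and acts as the cathode, so E°_cell = -0.44 − (-1.66) = 1.22 V.
Balancing electrons gives n = 6; the reaction quotient is Q = [Al³⁺]^2/[Fe²⁺]^3 = 1000.
E = E° − (RT/nF) ln Q = 1.22 − (8.314×288)/(6×96500) × (6.908) = 1.220 − 0.029 = 1.191 V.

1.19 V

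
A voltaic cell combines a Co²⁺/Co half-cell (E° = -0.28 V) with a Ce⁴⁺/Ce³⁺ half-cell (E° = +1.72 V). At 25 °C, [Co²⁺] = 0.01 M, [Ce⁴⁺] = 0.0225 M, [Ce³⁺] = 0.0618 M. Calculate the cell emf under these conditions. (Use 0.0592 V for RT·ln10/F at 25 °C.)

2.03 V

The Ce⁴⁺/Ce³⁺ couple has the higher reduction potential and acts as the cathode, so E°_cell = +1.72 − (-0.28) = 2.00 V.
Balancing electrons gives n = 2; the reaction quotient is Q = [Co²⁺]·[Ce³⁺]^2/[Ce⁴⁺]^2 = 0.0754.
At 25 °C, E = E° − (0.0592/n) log Q = 2.00 − (0.0592/2)(-1.122) = 2.000 + 0.033 = 2.033 V.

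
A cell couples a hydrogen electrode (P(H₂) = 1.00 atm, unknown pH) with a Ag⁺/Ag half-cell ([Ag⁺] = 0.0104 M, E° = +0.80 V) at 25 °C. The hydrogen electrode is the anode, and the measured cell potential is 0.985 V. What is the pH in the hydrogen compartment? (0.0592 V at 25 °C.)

E°_cell = 0.80 V and n = 2.
log Q = n(E° − E)/0.0592 = 2×(0.80 − 0.985)/0.0592 = -6.250.
With Q = [H⁺]^2 / ([Ag⁺]^2·P(H₂)), solving for [H⁺] gives log[H⁺] = -5.108, so pH = 5.11.

pH = 5.11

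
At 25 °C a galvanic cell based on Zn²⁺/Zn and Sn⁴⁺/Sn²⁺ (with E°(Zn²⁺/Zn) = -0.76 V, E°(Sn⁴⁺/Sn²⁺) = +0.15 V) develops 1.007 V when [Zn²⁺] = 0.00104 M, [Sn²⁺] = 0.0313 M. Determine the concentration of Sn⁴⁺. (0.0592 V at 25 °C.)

From the Nernst equation, log Q = n(E° − E)/0.0592 = 2(0.91 − 1.007)/0.0592 = -3.277, so Q = 5.28 × 10^-4.
With Q = [Zn²⁺]·[Sn²⁺]/[Sn⁴⁺] and the known concentrations, [Sn⁴⁺] in the denominator gives [Sn⁴⁺] = 0.062 M.

0.062 M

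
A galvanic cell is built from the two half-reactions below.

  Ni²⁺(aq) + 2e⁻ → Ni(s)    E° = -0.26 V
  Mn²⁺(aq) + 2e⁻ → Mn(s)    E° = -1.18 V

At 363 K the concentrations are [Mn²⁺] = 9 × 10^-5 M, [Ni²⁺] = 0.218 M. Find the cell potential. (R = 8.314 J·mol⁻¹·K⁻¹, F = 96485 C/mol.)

1.04 V

The Ni²⁺/Ni couple has the higher reduction potential and acts as the cathode, so E°_cell = -0.26 − (-1.18) = 0.92 V.
Balancing electrons gives n = 2; the reaction quotient is Q = [Mn²⁺]/[Ni²⁺] = 4.13 × 10^-4.
E = E° − (RT/nF) ln Q = 0.92 − (8.314×363)/(2×96485) × (-7.792) = 0.920 + 0.122 = 1.042 V.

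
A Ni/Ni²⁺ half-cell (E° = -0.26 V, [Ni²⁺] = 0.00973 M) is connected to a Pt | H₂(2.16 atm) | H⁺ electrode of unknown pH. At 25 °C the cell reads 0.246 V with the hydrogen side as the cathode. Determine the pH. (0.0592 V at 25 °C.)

E°_cell = 0.26 V and n = 2.
log Q = n(E° − E)/0.0592 = 2×(0.26 − 0.246)/0.0592 = 0.473.
With Q = [Ni²⁺]·P(H₂) / [H⁺]^2, solving for [H⁺] gives log[H⁺] = -1.075, so pH = 1.08.

pH = 1.08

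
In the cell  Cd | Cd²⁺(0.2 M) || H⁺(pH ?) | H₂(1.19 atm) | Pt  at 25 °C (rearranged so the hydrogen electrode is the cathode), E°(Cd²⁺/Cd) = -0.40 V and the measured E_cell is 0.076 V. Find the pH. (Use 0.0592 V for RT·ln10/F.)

pH = 5.78

E°_cell = 0.40 V and n = 2.
log Q = n(E° − E)/0.0592 = 2×(0.40 − 0.076)/0.0592 = 10.946.
With Q = [Cd²⁺]·P(H₂) / [H⁺]^2, solving for [H⁺] gives log[H⁺] = -5.785, so pH = 5.78.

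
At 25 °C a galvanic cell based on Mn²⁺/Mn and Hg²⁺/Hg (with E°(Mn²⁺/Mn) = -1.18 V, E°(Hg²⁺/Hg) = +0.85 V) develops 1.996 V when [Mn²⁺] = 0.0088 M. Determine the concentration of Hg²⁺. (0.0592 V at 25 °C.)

6.2 × 10^-4 M

From the Nernst equation, log Q = n(E° − E)/0.0592 = 2(2.03 − 1.996)/0.0592 = 1.149, so Q = 14.1.
With Q = [Mn²⁺]/[Hg²⁺] and the known concentrations, [Hg²⁺] in the denominator gives [Hg²⁺] = 6.2 × 10^-4 M.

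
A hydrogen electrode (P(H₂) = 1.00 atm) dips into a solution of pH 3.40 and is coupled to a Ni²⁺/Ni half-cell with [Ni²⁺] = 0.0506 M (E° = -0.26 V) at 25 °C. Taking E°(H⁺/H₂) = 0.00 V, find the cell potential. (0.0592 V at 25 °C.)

0.097 V

The hydrogen couple is the cathode, so E°_cell = 0.26 V; n = 2.
[H⁺] = 10^(−3.40) = 4 × 10^-4 M, and Q = [Ni²⁺]·P(H₂) / [H⁺]^2 = 3.19 × 10^5.
E = E° − (0.0592/2) log Q = 0.26 − (0.0592/2)(5.504) = 0.097 V.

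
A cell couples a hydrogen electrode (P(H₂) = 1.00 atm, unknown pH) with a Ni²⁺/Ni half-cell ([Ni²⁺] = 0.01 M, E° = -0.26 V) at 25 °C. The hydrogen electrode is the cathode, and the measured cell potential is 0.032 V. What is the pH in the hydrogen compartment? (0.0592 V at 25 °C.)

pH = 4.85

E°_cell = 0.26 V and n = 2.
log Q = n(E° − E)/0.0592 = 2×(0.26 − 0.032)/0.0592 = 7.703.
With Q = [Ni²⁺]·P(H₂) / [H⁺]^2, solving for [H⁺] gives log[H⁺] = -4.851, so pH = 4.85.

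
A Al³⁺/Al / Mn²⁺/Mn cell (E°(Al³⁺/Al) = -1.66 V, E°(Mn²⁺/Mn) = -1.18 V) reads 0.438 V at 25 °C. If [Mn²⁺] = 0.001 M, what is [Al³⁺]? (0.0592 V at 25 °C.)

From the Nernst equation, log Q = n(E° − E)/0.0592 = 6(0.48 − 0.438)/0.0592 = 4.257, so Q = 1.81 × 10^4.
With Q = [Al³⁺]^2/[Mn²⁺]^3 and the known concentrations, [Al³⁺]^2 in the numerator gives [Al³⁺] = 0.0042 M.

0.0042 M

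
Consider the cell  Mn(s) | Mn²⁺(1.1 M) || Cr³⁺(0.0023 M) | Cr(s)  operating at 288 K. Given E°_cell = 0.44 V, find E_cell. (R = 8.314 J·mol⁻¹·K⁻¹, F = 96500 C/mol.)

0.389 V

Balancing electrons gives n = 6; the reaction quotient is Q = [Mn²⁺]^3/[Cr³⁺]^2 = 2.52 × 10^5.
E = E° − (RT/nF) ln Q = 0.44 − (8.314×288)/(6×96500) × (12.436) = 0.440 − 0.051 = 0.389 V.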